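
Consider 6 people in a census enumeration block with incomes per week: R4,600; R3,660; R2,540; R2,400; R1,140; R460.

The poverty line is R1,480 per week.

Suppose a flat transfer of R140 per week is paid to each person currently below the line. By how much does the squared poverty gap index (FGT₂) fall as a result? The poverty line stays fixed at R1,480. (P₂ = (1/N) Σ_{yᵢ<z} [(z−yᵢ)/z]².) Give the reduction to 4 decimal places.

0.0260

Before: below the line — R460, R1,140; squared poverty gap index (FGT₂) = 0.087960.
After the R140 transfer: below the line — R600, R1,280; squared poverty gap index (FGT₂) = 0.061967.
Reduction = 0.087960 − 0.061967 = 0.0260.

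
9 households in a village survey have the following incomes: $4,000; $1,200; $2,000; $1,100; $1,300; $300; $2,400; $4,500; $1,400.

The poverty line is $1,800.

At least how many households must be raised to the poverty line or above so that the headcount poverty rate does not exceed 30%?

3

5 of the 9 households are poor, so H = 5/9 = 0.556.
A headcount ratio of at most 30% allows at most ⌊0.30 × 9⌋ = 2 poor households.
So at least 5 − 2 = 3 must be lifted.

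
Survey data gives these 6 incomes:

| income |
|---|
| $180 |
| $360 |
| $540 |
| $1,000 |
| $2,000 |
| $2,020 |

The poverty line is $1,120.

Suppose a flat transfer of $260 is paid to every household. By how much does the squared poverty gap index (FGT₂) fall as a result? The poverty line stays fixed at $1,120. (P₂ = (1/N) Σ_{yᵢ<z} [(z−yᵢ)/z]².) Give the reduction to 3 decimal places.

Before: below the line — $180, $360, $540, $1,000; squared poverty gap index (FGT₂) = 0.24075.
After the $260 transfer: below the line — $440, $620, $800; squared poverty gap index (FGT₂) = 0.10826.
Reduction = 0.24075 − 0.10826 = 0.132.

0.132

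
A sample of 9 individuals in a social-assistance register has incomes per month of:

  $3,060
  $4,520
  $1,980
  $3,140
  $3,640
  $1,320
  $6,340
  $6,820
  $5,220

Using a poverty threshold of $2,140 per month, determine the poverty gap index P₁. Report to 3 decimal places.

Below z: $1,320, $1,980 (q = 2 of N = 9).
Gap ratios (z−y)/z: (2140−1320)/2140 = 0.3832; (2140−1980)/2140 = 0.0748.
Σ = 0.457944. Dividing by the full population N = 9 gives P₁ = 0.051.

0.051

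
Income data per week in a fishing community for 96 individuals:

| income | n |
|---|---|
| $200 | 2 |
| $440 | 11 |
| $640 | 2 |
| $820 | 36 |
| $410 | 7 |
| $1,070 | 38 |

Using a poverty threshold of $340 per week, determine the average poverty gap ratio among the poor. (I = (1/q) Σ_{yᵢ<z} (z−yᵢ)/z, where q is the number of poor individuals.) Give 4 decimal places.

Incomes under z: 2×$200 (q = 2 of N = 96).
Shortfall ratios (z−y)/z: 0.4118 (×2); sum = 0.823529.
The income-gap ratio divides by q (the poor only): 0.823529 / 2 = 0.4118.

0.4118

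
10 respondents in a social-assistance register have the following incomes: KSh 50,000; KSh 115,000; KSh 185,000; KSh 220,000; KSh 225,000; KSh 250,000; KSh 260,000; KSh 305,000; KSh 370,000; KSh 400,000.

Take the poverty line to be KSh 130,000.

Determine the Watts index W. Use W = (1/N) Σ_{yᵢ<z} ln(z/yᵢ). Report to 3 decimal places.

Poor units: KSh 50,000, KSh 115,000 (q = 2 of N = 10).
Log gaps: ln(130000/50000) = 0.9555; ln(130000/115000) = 0.1226.
W = 1.078114 / 10 = 0.108.

0.108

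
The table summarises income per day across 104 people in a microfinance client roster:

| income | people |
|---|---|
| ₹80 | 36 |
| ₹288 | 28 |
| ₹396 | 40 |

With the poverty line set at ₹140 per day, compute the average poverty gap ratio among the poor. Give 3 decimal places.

0.429

Below z: 36×₹80 (q = 36 of N = 104).
Relative gaps: 0.4286 (×36); sum = 15.428571.
The income-gap ratio divides by q (the poor only): 15.428571 / 36 = 0.429.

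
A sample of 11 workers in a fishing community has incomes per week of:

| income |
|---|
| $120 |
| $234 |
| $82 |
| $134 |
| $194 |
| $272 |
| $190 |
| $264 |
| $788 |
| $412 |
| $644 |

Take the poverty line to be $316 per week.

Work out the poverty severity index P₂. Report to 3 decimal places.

Poor units: $82, $120, $134, $190, $194, $234, $264, $272 (q = 8 of N = 11).
Gap ratios (z−y)/z: (316−82)/316 = 0.7405; (316−120)/316 = 0.6203; (316−134)/316 = 0.5759; (316−190)/316 = 0.3987; (316−194)/316 = 0.3861; (316−234)/316 = 0.2595; (316−264)/316 = 0.1646; (316−272)/316 = 0.1392.
Squared: 0.5483; 0.3847; 0.3317; 0.1590; 0.1491; 0.0673; 0.0271; 0.0194.
Sum = 1.686629; P₂ = 1.686629 / 11 = 0.153.

0.153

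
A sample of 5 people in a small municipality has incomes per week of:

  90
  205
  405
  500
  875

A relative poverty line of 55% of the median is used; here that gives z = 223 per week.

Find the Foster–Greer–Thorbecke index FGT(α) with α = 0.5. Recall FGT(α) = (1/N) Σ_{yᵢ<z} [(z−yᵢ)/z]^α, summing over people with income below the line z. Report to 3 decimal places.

Below the line: 90, 205 (q = 2 of N = 5).
Shortfall ratios: (223−90)/223 = 0.5964; (223−205)/223 = 0.0807.
Raised to α = 0.5: 0.77228; 0.28411.
Sum = 1.056386; FGT(0.5) = 1.056386 / 5 = 0.211.

0.211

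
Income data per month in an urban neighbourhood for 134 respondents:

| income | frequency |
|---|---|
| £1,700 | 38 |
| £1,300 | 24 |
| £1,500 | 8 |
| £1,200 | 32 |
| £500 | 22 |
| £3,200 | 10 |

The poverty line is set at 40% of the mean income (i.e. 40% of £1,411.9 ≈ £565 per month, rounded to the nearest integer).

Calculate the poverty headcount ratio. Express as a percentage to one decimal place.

16.4%

22 of the 134 respondents have income below £565.
H = 22/134 = 16.4%.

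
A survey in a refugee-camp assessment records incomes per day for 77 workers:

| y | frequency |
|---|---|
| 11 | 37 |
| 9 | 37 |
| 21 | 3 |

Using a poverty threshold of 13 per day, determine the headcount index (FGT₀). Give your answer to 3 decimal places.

74 of the 77 workers have income below 13.
H = 74/77 = 0.961.

0.961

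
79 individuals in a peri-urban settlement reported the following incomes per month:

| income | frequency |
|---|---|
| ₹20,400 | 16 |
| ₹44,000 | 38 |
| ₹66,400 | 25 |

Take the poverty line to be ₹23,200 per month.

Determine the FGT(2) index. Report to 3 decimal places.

Below the line: 16×₹20,400 (q = 16 of N = 79).
Gap ratios (z−y)/z: (23200−20400)/23200 = 0.1207 (×16).
Squared: 0.0146 (×16).
Sum = 0.233056; P₂ = 0.233056 / 79 = 0.003.

0.003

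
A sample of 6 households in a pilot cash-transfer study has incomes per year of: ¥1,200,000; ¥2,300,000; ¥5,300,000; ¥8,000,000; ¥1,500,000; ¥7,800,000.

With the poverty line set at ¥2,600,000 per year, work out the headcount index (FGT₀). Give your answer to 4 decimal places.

3 of the 6 households have income below ¥2,600,000.
H = 3/6 = 0.5000.

0.5000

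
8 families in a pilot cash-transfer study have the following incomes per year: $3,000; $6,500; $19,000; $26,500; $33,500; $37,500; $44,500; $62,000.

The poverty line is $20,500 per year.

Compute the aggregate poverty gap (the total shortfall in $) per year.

$33,000

Below the line: $3,000, $6,500, $19,000 (q = 3 of N = 8).
Individual gaps: 20500−3000 = 17500; 20500−6500 = 14000; 20500−19000 = 1500.
Aggregate gap = $33,000.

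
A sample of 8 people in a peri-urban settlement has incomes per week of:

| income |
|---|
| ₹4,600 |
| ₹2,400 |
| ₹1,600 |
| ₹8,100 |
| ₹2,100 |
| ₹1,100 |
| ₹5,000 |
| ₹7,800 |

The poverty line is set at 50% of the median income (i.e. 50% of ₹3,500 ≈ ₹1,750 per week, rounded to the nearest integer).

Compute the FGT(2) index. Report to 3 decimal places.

0.018

Incomes under z: ₹1,100, ₹1,600 (q = 2 of N = 8).
Shortfall ratios: (1750−1100)/1750 = 0.3714; (1750−1600)/1750 = 0.0857.
Squared: 0.1380; 0.0073.
Sum = 0.145306; P₂ = 0.145306 / 8 = 0.018.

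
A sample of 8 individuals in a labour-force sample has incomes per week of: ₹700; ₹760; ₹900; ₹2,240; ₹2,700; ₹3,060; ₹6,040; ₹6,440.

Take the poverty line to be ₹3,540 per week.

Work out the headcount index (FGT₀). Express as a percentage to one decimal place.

6 of the 8 individuals have income below ₹3,540.
H = 6/8 = 75.0%.

75.0%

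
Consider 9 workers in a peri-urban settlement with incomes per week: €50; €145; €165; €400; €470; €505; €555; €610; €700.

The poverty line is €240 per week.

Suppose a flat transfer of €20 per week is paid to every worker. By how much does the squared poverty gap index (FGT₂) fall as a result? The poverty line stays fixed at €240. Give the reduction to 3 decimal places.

0.025

Before: below the line — €50, €145, €165; squared poverty gap index (FGT₂) = 0.09790.
After the €20 transfer: below the line — €70, €165, €185; squared poverty gap index (FGT₂) = 0.07243.
Reduction = 0.09790 − 0.07243 = 0.025.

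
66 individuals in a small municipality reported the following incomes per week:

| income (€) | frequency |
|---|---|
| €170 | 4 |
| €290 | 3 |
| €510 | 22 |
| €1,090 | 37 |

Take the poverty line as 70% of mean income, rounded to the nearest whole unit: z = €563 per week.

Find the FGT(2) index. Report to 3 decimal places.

Poor units: 4×€170, 3×€290, 22×€510 (q = 29 of N = 66).
Shortfall ratios: (563−170)/563 = 0.6980 (×4); (563−290)/563 = 0.4849 (×3); (563−510)/563 = 0.0941 (×22).
Squared: 0.4873 (×4); 0.2351 (×3); 0.0089 (×22).
Sum = 2.849430; P₂ = 2.849430 / 66 = 0.043.

0.043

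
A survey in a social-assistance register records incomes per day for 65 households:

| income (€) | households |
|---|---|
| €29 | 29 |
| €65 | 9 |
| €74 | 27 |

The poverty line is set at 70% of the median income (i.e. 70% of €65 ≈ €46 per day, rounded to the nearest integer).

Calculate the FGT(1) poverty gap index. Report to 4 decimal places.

0.1649

Below z: 29×€29 (q = 29 of N = 65).
Normalized shortfalls: (46−29)/46 = 0.3696 (×29).
Σ = 10.717391. Dividing by the full population N = 65 gives P₁ = 0.1649.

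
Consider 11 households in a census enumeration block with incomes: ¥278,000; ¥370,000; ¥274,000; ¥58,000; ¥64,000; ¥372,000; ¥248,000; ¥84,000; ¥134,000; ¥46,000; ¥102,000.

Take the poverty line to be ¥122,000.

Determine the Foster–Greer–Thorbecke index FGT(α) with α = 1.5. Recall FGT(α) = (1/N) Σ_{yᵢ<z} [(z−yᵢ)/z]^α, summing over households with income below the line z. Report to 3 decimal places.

0.131

Incomes under z: ¥46,000, ¥58,000, ¥64,000, ¥84,000, ¥102,000 (q = 5 of N = 11).
Gap ratios (z−y)/z: (122000−46000)/122000 = 0.6230; (122000−58000)/122000 = 0.5246; (122000−64000)/122000 = 0.4754; (122000−84000)/122000 = 0.3115; (122000−102000)/122000 = 0.1639.
Raised to α = 1.5: 0.49168; 0.37995; 0.32779; 0.17383; 0.06638.
Sum = 1.439636; FGT(1.5) = 1.439636 / 11 = 0.131.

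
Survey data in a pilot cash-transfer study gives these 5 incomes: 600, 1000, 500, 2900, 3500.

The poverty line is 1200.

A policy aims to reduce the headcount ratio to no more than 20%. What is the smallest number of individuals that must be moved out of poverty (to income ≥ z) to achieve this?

2

Currently q = 3 of N = 5 are below the line (H = 0.600).
A headcount ratio of at most 20% allows at most ⌊0.20 × 5⌋ = 1 poor individuals.
So at least 3 − 1 = 2 must be lifted.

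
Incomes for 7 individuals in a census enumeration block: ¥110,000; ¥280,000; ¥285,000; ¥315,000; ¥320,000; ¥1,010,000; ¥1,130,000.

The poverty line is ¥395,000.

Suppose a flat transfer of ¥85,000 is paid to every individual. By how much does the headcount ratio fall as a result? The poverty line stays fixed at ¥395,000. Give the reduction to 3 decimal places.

0.286

Before: below the line — ¥110,000, ¥280,000, ¥285,000, ¥315,000, ¥320,000; headcount ratio = 0.71429.
After the ¥85,000 transfer: below the line — ¥195,000, ¥365,000, ¥370,000; headcount ratio = 0.42857.
Reduction = 0.71429 − 0.42857 = 0.286.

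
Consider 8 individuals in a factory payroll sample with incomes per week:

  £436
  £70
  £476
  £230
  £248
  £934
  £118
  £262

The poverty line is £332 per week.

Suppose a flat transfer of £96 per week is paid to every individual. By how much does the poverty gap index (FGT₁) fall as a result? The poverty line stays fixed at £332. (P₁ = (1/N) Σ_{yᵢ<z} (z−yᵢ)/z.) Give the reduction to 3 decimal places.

0.166

Before: below the line — £70, £118, £230, £248, £262; poverty gap index (FGT₁) = 0.27560.
After the £96 transfer: below the line — £166, £214, £326; poverty gap index (FGT₁) = 0.10919.
Reduction = 0.27560 − 0.10919 = 0.166.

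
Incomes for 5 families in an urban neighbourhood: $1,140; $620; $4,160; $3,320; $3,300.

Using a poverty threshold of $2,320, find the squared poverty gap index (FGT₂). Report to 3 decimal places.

0.159

Poor units: $620, $1,140 (q = 2 of N = 5).
Relative gaps: (2320−620)/2320 = 0.7328; (2320−1140)/2320 = 0.5086.
Squared: 0.5369; 0.2587.
Sum = 0.795630; P₂ = 0.795630 / 5 = 0.159.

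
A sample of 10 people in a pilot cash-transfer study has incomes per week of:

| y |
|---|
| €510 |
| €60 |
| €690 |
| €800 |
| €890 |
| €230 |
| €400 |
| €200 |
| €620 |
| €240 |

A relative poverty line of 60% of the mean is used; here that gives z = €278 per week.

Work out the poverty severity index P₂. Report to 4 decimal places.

0.0742

Below z: €60, €200, €230, €240 (q = 4 of N = 10).
Gap ratios (z−y)/z: (278−60)/278 = 0.7842; (278−200)/278 = 0.2806; (278−230)/278 = 0.1727; (278−240)/278 = 0.1367.
Squared: 0.6149; 0.0787; 0.0298; 0.0187.
Sum = 0.742146; P₂ = 0.742146 / 10 = 0.0742.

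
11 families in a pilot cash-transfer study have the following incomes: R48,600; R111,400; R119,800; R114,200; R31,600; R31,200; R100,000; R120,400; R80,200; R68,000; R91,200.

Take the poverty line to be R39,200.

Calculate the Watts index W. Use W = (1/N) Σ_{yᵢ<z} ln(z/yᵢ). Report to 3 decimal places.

Below z: R31,200, R31,600 (q = 2 of N = 11).
Log gaps: ln(39200/31200) = 0.2283; ln(39200/31600) = 0.2155.
W = 0.443778 / 11 = 0.040.

0.040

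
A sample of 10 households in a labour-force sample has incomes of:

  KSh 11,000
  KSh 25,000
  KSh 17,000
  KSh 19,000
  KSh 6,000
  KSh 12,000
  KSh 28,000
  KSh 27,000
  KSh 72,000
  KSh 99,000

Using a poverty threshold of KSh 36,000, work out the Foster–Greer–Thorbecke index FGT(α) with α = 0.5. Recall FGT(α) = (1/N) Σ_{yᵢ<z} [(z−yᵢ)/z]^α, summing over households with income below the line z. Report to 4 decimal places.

0.5501

Below z: KSh 6,000, KSh 11,000, KSh 12,000, KSh 17,000, KSh 19,000, KSh 25,000, KSh 27,000, KSh 28,000 (q = 8 of N = 10).
Shortfall ratios: (36000−6000)/36000 = 0.8333; (36000−11000)/36000 = 0.6944; (36000−12000)/36000 = 0.6667; (36000−17000)/36000 = 0.5278; (36000−19000)/36000 = 0.4722; (36000−25000)/36000 = 0.3056; (36000−27000)/36000 = 0.2500; (36000−28000)/36000 = 0.2222.
Raised to α = 0.5: 0.91287; 0.83333; 0.81650; 0.72648; 0.68718; 0.55277; 0.50000; 0.47140.
Sum = 5.500544; FGT(0.5) = 5.500544 / 10 = 0.5501.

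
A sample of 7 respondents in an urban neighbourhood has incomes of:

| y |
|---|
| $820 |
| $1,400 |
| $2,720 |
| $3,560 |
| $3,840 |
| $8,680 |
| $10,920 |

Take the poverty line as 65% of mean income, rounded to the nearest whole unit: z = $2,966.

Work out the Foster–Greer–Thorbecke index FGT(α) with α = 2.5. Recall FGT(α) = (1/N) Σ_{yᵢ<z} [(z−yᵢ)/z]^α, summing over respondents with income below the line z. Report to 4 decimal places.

Below z: $820, $1,400, $2,720 (q = 3 of N = 7).
Normalized shortfalls: (2966−820)/2966 = 0.7235; (2966−1400)/2966 = 0.5280; (2966−2720)/2966 = 0.0829.
Raised to α = 2.5: 0.44529; 0.20256; 0.00198.
Sum = 0.649834; FGT(2.5) = 0.649834 / 7 = 0.0928.

0.0928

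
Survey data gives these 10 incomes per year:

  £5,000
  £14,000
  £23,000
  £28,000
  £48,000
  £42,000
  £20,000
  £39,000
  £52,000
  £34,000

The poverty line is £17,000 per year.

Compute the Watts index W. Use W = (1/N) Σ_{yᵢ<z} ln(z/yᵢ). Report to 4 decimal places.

Below z: £5,000, £14,000 (q = 2 of N = 10).
Log gaps: ln(17000/5000) = 1.2238; ln(17000/14000) = 0.1942.
W = 1.417931 / 10 = 0.1418.

0.1418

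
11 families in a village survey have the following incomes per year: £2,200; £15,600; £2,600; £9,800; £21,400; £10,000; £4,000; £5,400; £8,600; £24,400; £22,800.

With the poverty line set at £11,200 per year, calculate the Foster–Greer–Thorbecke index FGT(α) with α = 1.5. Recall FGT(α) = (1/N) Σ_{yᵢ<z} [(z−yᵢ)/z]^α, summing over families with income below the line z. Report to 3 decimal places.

0.225

Below the line: £2,200, £2,600, £4,000, £5,400, £8,600, £9,800, £10,000 (q = 7 of N = 11).
Shortfall ratios: (11200−2200)/11200 = 0.8036; (11200−2600)/11200 = 0.7679; (11200−4000)/11200 = 0.6429; (11200−5400)/11200 = 0.5179; (11200−8600)/11200 = 0.2321; (11200−9800)/11200 = 0.1250; (11200−10000)/11200 = 0.1071.
Raised to α = 1.5: 0.72034; 0.67285; 0.51543; 0.37266; 0.11185; 0.04419; 0.03507.
Sum = 2.472401; FGT(1.5) = 2.472401 / 11 = 0.225.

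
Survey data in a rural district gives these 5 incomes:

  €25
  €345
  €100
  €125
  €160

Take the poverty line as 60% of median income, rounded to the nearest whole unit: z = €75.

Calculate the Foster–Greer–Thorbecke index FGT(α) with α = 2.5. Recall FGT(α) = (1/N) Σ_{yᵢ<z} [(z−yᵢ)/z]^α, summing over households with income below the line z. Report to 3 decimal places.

0.073

Poor units: €25 (q = 1 of N = 5).
Shortfall ratios: (75−25)/75 = 0.6667.
Raised to α = 2.5: 0.36289.
Sum = 0.362887; FGT(2.5) = 0.362887 / 5 = 0.073.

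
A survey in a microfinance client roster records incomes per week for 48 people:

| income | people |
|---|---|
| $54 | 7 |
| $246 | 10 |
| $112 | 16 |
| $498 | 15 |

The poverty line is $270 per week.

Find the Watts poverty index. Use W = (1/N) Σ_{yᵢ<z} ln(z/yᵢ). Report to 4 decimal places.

0.5474

Below z: 7×$54, 16×$112, 10×$246 (q = 33 of N = 48).
Log gaps: ln(270/54) = 1.6094 (×7); ln(270/112) = 0.8799 (×16); ln(270/246) = 0.0931 (×10).
W = 26.275739 / 48 = 0.5474.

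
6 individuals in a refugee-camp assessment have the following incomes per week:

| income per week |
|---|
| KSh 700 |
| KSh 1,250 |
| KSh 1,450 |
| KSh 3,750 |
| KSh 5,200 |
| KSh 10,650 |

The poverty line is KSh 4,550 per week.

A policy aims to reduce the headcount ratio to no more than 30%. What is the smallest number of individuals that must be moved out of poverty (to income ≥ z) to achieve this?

4 of the 6 individuals are poor, so H = 4/6 = 0.667.
A headcount ratio of at most 30% allows at most ⌊0.30 × 6⌋ = 1 poor individuals.
So at least 4 − 1 = 3 must be lifted.

3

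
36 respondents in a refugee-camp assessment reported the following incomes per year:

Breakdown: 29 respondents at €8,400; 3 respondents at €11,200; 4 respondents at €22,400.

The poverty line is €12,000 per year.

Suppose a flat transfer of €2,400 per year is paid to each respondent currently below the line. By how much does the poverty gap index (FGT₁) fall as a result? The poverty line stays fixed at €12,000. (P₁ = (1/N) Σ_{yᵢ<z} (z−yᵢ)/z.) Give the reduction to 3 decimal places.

Before: below the line — 29×€8,400, 3×€11,200; poverty gap index (FGT₁) = 0.24722.
After the €2,400 transfer: below the line — 29×€10,800; poverty gap index (FGT₁) = 0.08056.
Reduction = 0.24722 − 0.08056 = 0.167.

0.167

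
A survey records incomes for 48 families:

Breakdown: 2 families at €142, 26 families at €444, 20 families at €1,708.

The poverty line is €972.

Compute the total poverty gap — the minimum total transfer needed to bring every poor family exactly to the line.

€15,388

Poor units: 2×€142, 26×€444 (q = 28 of N = 48).
Individual gaps: 2×(972−142) = 1660; 26×(972−444) = 13728.
Aggregate gap = €15,388.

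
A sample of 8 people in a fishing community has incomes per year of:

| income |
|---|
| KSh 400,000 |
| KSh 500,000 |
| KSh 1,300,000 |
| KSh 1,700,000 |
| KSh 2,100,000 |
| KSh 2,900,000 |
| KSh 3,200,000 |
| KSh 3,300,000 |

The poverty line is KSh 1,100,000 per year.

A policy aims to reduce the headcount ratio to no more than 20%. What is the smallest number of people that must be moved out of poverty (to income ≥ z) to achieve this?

2 of the 8 people are poor, so H = 2/8 = 0.250.
A headcount ratio of at most 20% allows at most ⌊0.20 × 8⌋ = 1 poor people.
So at least 2 − 1 = 1 must be lifted.

1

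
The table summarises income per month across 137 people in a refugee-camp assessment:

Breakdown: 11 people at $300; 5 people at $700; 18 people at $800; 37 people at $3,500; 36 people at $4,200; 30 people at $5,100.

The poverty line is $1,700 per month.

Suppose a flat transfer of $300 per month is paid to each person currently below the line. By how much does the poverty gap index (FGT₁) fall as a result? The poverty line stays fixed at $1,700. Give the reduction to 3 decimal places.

Before: below the line — 11×$300, 5×$700, 18×$800; poverty gap index (FGT₁) = 0.15715.
After the $300 transfer: below the line — 11×$600, 5×$1,000, 18×$1,100; poverty gap index (FGT₁) = 0.11335.
Reduction = 0.15715 − 0.11335 = 0.044.

0.044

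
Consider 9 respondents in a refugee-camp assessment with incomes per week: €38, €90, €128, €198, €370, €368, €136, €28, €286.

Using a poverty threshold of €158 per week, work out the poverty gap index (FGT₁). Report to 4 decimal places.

Incomes under z: €28, €38, €90, €128, €136 (q = 5 of N = 9).
Gap ratios (z−y)/z: (158−28)/158 = 0.8228; (158−38)/158 = 0.7595; (158−90)/158 = 0.4304; (158−128)/158 = 0.1899; (158−136)/158 = 0.1392.
Σ = 2.341772. Dividing by the full population N = 9 gives P₁ = 0.2602.

0.2602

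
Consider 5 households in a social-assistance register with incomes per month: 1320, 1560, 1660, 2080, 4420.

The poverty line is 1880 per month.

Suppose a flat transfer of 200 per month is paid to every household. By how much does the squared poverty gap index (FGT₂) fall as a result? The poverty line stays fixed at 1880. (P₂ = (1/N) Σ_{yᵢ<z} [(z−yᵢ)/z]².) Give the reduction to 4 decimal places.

0.0181

Before: below the line — 1320, 1560, 1660; squared poverty gap index (FGT₂) = 0.026279.
After the 200 transfer: below the line — 1520, 1760, 1860; squared poverty gap index (FGT₂) = 0.008171.
Reduction = 0.026279 − 0.008171 = 0.0181.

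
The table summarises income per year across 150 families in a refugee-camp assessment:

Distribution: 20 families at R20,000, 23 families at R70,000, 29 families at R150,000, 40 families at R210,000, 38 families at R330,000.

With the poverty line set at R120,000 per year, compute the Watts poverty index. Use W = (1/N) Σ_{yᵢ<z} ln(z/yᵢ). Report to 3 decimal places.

Below z: 20×R20,000, 23×R70,000 (q = 43 of N = 150).
Log gaps: ln(120000/20000) = 1.7918 (×20); ln(120000/70000) = 0.5390 (×23).
W = 48.232109 / 150 = 0.322.

0.322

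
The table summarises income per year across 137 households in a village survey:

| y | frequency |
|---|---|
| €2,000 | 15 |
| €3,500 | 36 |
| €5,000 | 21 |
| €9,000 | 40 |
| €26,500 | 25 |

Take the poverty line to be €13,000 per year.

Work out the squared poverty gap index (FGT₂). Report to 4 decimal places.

Below the line: 15×€2,000, 36×€3,500, 21×€5,000, 40×€9,000 (q = 112 of N = 137).
Gap ratios (z−y)/z: (13000−2000)/13000 = 0.8462 (×15); (13000−3500)/13000 = 0.7308 (×36); (13000−5000)/13000 = 0.6154 (×21); (13000−9000)/13000 = 0.3077 (×40).
Squared: 0.7160 (×15); 0.5340 (×36); 0.3787 (×21); 0.0947 (×40).
Sum = 41.704142; P₂ = 41.704142 / 137 = 0.3044.

0.3044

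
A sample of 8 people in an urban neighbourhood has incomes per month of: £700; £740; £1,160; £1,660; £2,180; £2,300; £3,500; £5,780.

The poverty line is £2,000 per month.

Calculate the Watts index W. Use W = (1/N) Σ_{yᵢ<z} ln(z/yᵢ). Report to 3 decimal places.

0.347

Below the line: £700, £740, £1,160, £1,660 (q = 4 of N = 8).
Log shortfalls: ln(2000/700) = 1.0498; ln(2000/740) = 0.9943; ln(2000/1160) = 0.5447; ln(2000/1660) = 0.1863.
W = 2.775131 / 8 = 0.347.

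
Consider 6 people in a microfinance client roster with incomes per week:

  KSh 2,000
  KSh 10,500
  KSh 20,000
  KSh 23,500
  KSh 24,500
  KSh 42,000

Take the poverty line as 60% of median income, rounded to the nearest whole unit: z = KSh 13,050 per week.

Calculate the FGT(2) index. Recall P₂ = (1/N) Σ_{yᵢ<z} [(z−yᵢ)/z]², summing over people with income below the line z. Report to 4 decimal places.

Below the line: KSh 2,000, KSh 10,500 (q = 2 of N = 6).
Normalized shortfalls: (13050−2000)/13050 = 0.8467; (13050−10500)/13050 = 0.1954.
Squared: 0.7170; 0.0382.
Sum = 0.755156; P₂ = 0.755156 / 6 = 0.1259.

0.1259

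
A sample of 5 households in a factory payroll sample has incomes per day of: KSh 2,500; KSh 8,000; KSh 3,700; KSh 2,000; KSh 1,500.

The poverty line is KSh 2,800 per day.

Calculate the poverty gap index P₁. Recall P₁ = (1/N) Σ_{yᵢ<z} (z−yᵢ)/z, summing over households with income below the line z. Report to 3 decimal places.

0.171

Below z: KSh 1,500, KSh 2,000, KSh 2,500 (q = 3 of N = 5).
Normalized shortfalls: (2800−1500)/2800 = 0.4643; (2800−2000)/2800 = 0.2857; (2800−2500)/2800 = 0.1071.
Σ = 0.857143. Dividing by the full population N = 5 gives P₁ = 0.171.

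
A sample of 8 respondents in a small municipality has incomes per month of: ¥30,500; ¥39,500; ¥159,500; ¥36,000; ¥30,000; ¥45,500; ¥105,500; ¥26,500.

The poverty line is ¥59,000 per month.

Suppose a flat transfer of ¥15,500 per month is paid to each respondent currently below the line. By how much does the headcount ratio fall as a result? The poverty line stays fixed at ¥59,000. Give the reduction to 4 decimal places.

Before: below the line — ¥26,500, ¥30,000, ¥30,500, ¥36,000, ¥39,500, ¥45,500; headcount ratio = 0.750000.
After the ¥15,500 transfer: below the line — ¥42,000, ¥45,500, ¥46,000, ¥51,500, ¥55,000; headcount ratio = 0.625000.
Reduction = 0.750000 − 0.625000 = 0.1250.

0.1250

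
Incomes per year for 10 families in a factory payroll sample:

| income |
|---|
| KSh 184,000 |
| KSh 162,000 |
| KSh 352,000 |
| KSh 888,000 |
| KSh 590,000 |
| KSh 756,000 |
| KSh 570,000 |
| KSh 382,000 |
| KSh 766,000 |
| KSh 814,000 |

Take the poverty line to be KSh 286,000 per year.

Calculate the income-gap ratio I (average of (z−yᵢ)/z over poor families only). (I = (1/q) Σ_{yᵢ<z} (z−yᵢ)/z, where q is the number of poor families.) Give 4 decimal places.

Below the line: KSh 162,000, KSh 184,000 (q = 2 of N = 10).
Shortfall ratios (z−y)/z: 0.4336, 0.3566; sum = 0.790210.
I averages over the q = 2 poor units only: 0.790210 / 2 = 0.3951.

0.3951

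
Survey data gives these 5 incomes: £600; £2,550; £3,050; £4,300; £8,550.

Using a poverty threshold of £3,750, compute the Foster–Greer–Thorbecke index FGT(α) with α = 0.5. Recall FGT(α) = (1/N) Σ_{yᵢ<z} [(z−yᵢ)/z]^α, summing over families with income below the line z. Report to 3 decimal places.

0.383

Incomes under z: £600, £2,550, £3,050 (q = 3 of N = 5).
Gap ratios (z−y)/z: (3750−600)/3750 = 0.8400; (3750−2550)/3750 = 0.3200; (3750−3050)/3750 = 0.1867.
Raised to α = 0.5: 0.91652; 0.56569; 0.43205.
Sum = 1.914250; FGT(0.5) = 1.914250 / 5 = 0.383.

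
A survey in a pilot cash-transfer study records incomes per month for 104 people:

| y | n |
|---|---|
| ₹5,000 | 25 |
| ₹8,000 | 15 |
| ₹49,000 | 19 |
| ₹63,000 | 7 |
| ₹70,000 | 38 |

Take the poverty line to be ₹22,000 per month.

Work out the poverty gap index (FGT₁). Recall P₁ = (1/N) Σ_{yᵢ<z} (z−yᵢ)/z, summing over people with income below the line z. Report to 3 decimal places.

0.278

Poor units: 25×₹5,000, 15×₹8,000 (q = 40 of N = 104).
Shortfall ratios: (22000−5000)/22000 = 0.7727 (×25); (22000−8000)/22000 = 0.6364 (×15).
Sum of shortfalls = 28.863636; P₁ averages over all N: 28.863636 / 104 = 0.278.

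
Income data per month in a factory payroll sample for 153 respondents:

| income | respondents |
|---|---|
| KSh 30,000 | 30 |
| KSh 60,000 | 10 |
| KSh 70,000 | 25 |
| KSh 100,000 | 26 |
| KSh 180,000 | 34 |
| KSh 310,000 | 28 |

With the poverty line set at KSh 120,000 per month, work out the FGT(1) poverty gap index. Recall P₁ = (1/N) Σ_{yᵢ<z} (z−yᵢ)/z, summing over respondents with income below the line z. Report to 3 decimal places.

0.276

Below z: 30×KSh 30,000, 10×KSh 60,000, 25×KSh 70,000, 26×KSh 100,000 (q = 91 of N = 153).
Gap ratios (z−y)/z: (120000−30000)/120000 = 0.7500 (×30); (120000−60000)/120000 = 0.5000 (×10); (120000−70000)/120000 = 0.4167 (×25); (120000−100000)/120000 = 0.1667 (×26).
Σ = 42.250000. Dividing by the full population N = 153 gives P₁ = 0.276.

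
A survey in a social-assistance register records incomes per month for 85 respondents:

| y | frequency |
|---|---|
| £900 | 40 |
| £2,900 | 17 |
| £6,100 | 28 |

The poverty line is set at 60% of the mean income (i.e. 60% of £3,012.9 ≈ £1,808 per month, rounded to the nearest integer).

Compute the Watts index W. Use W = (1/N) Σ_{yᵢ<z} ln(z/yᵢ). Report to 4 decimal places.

0.3283

Below z: 40×£900 (q = 40 of N = 85).
Log shortfalls: ln(1808/900) = 0.6976 (×40).
W = 27.903271 / 85 = 0.3283.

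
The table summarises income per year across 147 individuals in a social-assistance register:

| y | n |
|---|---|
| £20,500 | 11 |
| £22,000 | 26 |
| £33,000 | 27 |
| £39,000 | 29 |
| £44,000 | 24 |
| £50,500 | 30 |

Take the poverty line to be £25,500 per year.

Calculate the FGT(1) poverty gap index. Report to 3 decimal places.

Below the line: 11×£20,500, 26×£22,000 (q = 37 of N = 147).
Gap ratios (z−y)/z: (25500−20500)/25500 = 0.1961 (×11); (25500−22000)/25500 = 0.1373 (×26).
Sum of shortfalls = 5.725490; P₁ averages over all N: 5.725490 / 147 = 0.039.

0.039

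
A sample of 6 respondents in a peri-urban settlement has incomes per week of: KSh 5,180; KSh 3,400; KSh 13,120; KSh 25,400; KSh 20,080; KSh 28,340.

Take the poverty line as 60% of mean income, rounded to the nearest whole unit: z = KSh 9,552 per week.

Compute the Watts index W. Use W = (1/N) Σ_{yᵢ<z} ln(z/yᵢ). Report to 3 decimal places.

Incomes under z: KSh 3,400, KSh 5,180 (q = 2 of N = 6).
Log shortfalls: ln(9552/3400) = 1.0330; ln(9552/5180) = 0.6119.
W = 1.644921 / 6 = 0.274.

0.274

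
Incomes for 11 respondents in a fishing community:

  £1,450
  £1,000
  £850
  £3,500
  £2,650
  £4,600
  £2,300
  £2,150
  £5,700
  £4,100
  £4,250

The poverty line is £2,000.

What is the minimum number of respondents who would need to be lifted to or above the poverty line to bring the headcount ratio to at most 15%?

3 of the 11 respondents are poor, so H = 3/11 = 0.273.
A headcount ratio of at most 15% allows at most ⌊0.15 × 11⌋ = 1 poor respondents.
So at least 3 − 1 = 2 must be lifted.

2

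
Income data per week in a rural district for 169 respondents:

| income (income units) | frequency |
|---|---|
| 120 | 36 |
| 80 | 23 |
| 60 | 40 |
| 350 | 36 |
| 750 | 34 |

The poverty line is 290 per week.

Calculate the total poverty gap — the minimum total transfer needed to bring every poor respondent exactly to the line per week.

20150

Poor units: 40×60, 23×80, 36×120 (q = 99 of N = 169).
Individual gaps: 40×(290−60) = 9200; 23×(290−80) = 4830; 36×(290−120) = 6120.
Aggregate gap = 20150.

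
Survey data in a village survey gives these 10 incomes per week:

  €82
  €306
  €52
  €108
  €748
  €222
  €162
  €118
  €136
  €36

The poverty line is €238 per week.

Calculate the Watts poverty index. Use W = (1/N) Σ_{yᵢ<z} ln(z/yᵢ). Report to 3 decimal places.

0.698

Below the line: €36, €52, €82, €108, €118, €136, €162, €222 (q = 8 of N = 10).
Log gaps: ln(238/36) = 1.8888; ln(238/52) = 1.5210; ln(238/82) = 1.0656; ln(238/108) = 0.7901; ln(238/118) = 0.7016; ln(238/136) = 0.5596; ln(238/162) = 0.3847; ln(238/222) = 0.0696.
W = 6.980939 / 10 = 0.698.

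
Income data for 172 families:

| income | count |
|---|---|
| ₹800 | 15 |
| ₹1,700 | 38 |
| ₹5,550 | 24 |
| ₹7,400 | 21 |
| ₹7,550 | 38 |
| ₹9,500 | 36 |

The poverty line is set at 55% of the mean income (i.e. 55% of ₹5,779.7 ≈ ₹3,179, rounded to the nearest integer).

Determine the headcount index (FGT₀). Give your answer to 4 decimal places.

0.3081

53 of the 172 families have income below ₹3,179.
H = 53/172 = 0.3081.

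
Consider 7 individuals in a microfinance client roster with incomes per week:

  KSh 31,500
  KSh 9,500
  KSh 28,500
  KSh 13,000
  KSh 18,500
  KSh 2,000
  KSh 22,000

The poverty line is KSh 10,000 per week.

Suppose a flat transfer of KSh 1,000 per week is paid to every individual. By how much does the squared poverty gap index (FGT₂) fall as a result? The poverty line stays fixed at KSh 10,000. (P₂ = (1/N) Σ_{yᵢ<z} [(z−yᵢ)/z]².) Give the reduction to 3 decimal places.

Before: below the line — KSh 2,000, KSh 9,500; squared poverty gap index (FGT₂) = 0.09179.
After the KSh 1,000 transfer: below the line — KSh 3,000; squared poverty gap index (FGT₂) = 0.07000.
Reduction = 0.09179 − 0.07000 = 0.022.

0.022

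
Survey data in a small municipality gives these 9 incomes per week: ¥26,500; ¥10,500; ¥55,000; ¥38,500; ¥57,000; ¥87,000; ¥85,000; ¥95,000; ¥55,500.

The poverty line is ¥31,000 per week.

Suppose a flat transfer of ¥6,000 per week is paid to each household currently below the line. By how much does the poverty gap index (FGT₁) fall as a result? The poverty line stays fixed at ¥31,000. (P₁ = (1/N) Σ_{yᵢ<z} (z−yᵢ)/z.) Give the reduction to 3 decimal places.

0.038

Before: below the line — ¥10,500, ¥26,500; poverty gap index (FGT₁) = 0.08961.
After the ¥6,000 transfer: below the line — ¥16,500; poverty gap index (FGT₁) = 0.05197.
Reduction = 0.08961 − 0.05197 = 0.038.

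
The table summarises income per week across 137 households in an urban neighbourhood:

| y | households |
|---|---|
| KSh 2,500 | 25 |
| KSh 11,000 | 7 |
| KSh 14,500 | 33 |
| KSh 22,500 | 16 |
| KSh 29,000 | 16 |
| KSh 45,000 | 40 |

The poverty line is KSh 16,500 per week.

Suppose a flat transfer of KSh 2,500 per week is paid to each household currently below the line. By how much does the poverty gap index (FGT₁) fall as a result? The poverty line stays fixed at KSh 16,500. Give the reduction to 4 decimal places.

Before: below the line — 25×KSh 2,500, 7×KSh 11,000, 33×KSh 14,500; poverty gap index (FGT₁) = 0.201062.
After the KSh 2,500 transfer: below the line — 25×KSh 5,000, 7×KSh 13,500; poverty gap index (FGT₁) = 0.136474.
Reduction = 0.201062 − 0.136474 = 0.0646.

0.0646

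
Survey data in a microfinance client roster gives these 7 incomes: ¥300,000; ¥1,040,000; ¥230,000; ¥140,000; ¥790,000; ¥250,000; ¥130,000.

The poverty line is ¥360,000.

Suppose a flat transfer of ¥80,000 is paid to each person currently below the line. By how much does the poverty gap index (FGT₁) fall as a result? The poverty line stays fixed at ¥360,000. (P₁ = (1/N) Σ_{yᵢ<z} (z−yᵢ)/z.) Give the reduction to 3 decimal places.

0.151

Before: below the line — ¥130,000, ¥140,000, ¥230,000, ¥250,000, ¥300,000; poverty gap index (FGT₁) = 0.29762.
After the ¥80,000 transfer: below the line — ¥210,000, ¥220,000, ¥310,000, ¥330,000; poverty gap index (FGT₁) = 0.14683.
Reduction = 0.29762 − 0.14683 = 0.151.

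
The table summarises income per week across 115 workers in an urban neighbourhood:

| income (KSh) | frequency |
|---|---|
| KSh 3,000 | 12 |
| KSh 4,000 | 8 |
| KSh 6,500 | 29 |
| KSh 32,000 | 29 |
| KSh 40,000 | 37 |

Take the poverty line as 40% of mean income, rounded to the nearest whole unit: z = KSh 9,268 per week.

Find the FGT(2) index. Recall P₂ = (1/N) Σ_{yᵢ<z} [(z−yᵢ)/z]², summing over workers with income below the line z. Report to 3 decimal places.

0.093

Poor units: 12×KSh 3,000, 8×KSh 4,000, 29×KSh 6,500 (q = 49 of N = 115).
Shortfall ratios: (9268−3000)/9268 = 0.6763 (×12); (9268−4000)/9268 = 0.5684 (×8); (9268−6500)/9268 = 0.2987 (×29).
Squared: 0.4574 (×12); 0.3231 (×8); 0.0892 (×29).
Sum = 10.660138; P₂ = 10.660138 / 115 = 0.093.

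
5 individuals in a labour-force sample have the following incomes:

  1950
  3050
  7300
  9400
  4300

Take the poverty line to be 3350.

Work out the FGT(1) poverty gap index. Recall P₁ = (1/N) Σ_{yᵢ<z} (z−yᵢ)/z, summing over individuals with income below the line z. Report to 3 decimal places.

Below z: 1950, 3050 (q = 2 of N = 5).
Relative gaps: (3350−1950)/3350 = 0.4179; (3350−3050)/3350 = 0.0896.
Sum of shortfalls = 0.507463; P₁ averages over all N: 0.507463 / 5 = 0.101.

0.101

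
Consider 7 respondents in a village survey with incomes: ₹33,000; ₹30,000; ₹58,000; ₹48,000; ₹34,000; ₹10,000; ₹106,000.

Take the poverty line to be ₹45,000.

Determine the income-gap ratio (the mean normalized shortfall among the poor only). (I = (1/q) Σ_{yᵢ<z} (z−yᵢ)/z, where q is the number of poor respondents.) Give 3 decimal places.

0.406

Poor units: ₹10,000, ₹30,000, ₹33,000, ₹34,000 (q = 4 of N = 7).
Shortfall ratios (z−y)/z: 0.7778, 0.3333, 0.2667, 0.2444; sum = 1.622222.
The income-gap ratio divides by q (the poor only): 1.622222 / 4 = 0.406.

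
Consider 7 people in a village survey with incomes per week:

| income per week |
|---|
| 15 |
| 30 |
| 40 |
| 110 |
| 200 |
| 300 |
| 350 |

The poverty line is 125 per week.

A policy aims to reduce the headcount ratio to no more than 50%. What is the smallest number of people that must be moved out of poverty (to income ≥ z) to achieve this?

1

Currently q = 4 of N = 7 are below the line (H = 0.571).
A headcount ratio of at most 50% allows at most ⌊0.50 × 7⌋ = 3 poor people.
So at least 4 − 3 = 1 must be lifted.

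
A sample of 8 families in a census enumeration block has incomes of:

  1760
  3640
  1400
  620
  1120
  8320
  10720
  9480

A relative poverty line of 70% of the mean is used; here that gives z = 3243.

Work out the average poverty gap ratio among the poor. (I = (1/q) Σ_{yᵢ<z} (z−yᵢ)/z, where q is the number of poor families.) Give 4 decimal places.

Below z: 620, 1120, 1400, 1760 (q = 4 of N = 8).
Shortfall ratios (z−y)/z: 0.8088, 0.6546, 0.5683, 0.4573; sum = 2.489053.
I averages over the q = 4 poor units only: 2.489053 / 4 = 0.6223.

0.6223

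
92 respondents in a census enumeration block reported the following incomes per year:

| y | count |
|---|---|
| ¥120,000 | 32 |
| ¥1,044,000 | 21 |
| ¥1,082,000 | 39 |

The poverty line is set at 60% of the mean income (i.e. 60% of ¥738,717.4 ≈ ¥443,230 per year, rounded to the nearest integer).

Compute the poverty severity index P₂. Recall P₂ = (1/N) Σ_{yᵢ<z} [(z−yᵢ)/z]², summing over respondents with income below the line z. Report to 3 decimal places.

Poor units: 32×¥120,000 (q = 32 of N = 92).
Shortfall ratios: (443230−120000)/443230 = 0.7293 (×32).
Squared: 0.5318 (×32).
Sum = 17.018254; P₂ = 17.018254 / 92 = 0.185.

0.185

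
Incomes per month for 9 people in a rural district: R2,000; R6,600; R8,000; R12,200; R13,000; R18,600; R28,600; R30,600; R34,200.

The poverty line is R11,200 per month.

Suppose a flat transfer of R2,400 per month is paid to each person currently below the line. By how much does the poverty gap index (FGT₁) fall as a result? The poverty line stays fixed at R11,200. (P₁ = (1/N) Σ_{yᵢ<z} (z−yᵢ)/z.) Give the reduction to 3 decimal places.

Before: below the line — R2,000, R6,600, R8,000; poverty gap index (FGT₁) = 0.16865.
After the R2,400 transfer: below the line — R4,400, R9,000, R10,400; poverty gap index (FGT₁) = 0.09722.
Reduction = 0.16865 − 0.09722 = 0.071.

0.071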